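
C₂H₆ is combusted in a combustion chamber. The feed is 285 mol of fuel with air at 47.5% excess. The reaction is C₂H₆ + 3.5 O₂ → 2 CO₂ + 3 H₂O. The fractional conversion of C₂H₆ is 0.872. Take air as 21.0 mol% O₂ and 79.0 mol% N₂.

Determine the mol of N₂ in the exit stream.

5530 mol

Stoichiometric O₂ = 3.5 × 285 = 997.5 mol; O₂ fed = 997.5 × 1.475 = 1471 mol.
N₂ fed = 1471 × 79/21 = 5535 mol.
Fuel reacted = 0.872 × 285 → ξ = 248.5 mol.
Outlet (n = n₀ + ν ξ):
  C₂H₆: 285 − 1(248.5) = 36.48
  O₂: 1471 − 3.5(248.5) = 601.5
  N₂: 5535 (inert)
  CO₂: 0 + 2(248.5) = 497
  H₂O: 0 + 3(248.5) = 745.6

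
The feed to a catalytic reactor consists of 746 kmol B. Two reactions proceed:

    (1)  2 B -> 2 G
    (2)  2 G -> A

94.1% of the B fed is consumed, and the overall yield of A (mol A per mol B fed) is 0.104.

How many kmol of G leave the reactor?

Conversion of B: B consumed = 2ξ₁ = 0.941 × 746 → ξ₁ = 351 kmol.
Yield of A: 1ξ₂ / 746 = 0.104 → ξ₂ = 77.58 kmol.
Outlet amounts (n = n₀ + Σ ν·ξ):
  B: 746 − 2(351) = 44.01
  G: 0 + 2(351) − 2(77.58) = 546.8
  A: 0 + 1(77.58) = 77.58

547 kmol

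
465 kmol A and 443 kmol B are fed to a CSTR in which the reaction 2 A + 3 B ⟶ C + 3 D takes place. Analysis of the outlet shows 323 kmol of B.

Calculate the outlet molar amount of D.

120 kmol

For B: n = n₀ − 3ξ → 323 = 443 − 3ξ, giving ξ = 40 kmol.
Outlet amounts (n = n₀ + ν ξ):
  A: 465 − 2(40) = 385
  B: 443 − 3(40) = 323
  C: 0 + 1(40) = 40
  D: 0 + 3(40) = 120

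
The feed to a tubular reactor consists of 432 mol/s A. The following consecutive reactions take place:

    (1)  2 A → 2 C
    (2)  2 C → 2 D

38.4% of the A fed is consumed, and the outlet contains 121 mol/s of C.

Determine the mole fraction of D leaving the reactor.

0.104

Conversion of A: A consumed = 2ξ₁ = 0.384 × 432 → ξ₁ = 82.94 mol/s.
C balance: n_C = 0 + 2ξ₁ − 2ξ₂ = 121 → ξ₂ = (2·82.94 − 121)/2 = 22.44 mol/s.
Outlet amounts (n = n₀ + Σ ν·ξ):
  A: 432 − 2(82.94) = 266.1
  C: 0 + 2(82.94) − 2(22.44) = 121
  D: 0 + 2(22.44) = 44.89
Total out = 432 mol/s; y_D = 44.89 / 432 = 0.1039.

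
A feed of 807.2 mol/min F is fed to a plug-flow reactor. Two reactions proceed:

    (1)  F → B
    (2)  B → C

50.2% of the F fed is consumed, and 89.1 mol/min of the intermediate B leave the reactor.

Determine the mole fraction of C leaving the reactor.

0.392

Conversion of F: F consumed = 1ξ₁ = 0.502 × 807.2 → ξ₁ = 405.2 mol/min.
B balance: n_B = 0 + 1ξ₁ − 1ξ₂ = 89.1 → ξ₂ = (1·405.2 − 89.1)/1 = 316.1 mol/min.
Outlet amounts (n = n₀ + Σ ν·ξ):
  F: 807.2 − 1(405.2) = 402
  B: 0 + 1(405.2) − 1(316.1) = 89.1
  C: 0 + 1(316.1) = 316.1
Total out = 807.2 mol/min; y_C = 316.1 / 807.2 = 0.3916.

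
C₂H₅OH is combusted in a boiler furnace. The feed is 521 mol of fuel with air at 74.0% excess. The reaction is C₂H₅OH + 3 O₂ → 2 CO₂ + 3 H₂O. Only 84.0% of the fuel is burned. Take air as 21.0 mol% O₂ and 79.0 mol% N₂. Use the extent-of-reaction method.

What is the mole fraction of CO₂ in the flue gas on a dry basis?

Stoichiometric O₂ = 3 × 521 = 1563 mol; O₂ fed = 1563 × 1.740 = 2720 mol.
N₂ fed = 2720 × 79/21 = 10230 mol.
Fuel reacted = 0.84 × 521 → ξ = 437.6 mol.
Outlet (n = n₀ + ν ξ):
  C₂H₅OH: 521 − 1(437.6) = 83.36
  O₂: 2720 − 3(437.6) = 1407
  N₂: 10230 (inert)
  CO₂: 0 + 2(437.6) = 875.3
  H₂O: 0 + 3(437.6) = 1313
Dry total = 12600 mol; y_CO₂ (dry) = 875.3 / 12600 = 0.06949.

0.0695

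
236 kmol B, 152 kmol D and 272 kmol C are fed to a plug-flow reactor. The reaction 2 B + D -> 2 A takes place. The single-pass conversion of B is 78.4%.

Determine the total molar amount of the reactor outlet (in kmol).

B reacted = 0.784 × 236 = 185 kmol; ν_B = −2, so ξ = 185/2 = 92.51 kmol.
Outlet amounts (n = n₀ + ν ξ):
  B: 236 − 2(92.51) = 50.98
  D: 152 − 1(92.51) = 59.49
  A: 0 + 2(92.51) = 185
  C: 272 (inert)
Total out = 50.98 + 59.49 + 185 + 272 = 567.5 kmol.

567 kmol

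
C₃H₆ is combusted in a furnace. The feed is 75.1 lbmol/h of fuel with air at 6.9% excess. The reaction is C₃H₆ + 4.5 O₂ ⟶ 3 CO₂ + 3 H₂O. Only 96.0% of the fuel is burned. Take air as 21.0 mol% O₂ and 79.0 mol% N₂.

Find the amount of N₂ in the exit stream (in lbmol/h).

Stoichiometric O₂ = 4.5 × 75.1 = 337.9 lbmol/h; O₂ fed = 337.9 × 1.069 = 361.3 lbmol/h.
N₂ fed = 361.3 × 79/21 = 1359 lbmol/h.
Fuel reacted = 0.96 × 75.1 → ξ = 72.1 lbmol/h.
Outlet (n = n₀ + ν ξ):
  C₃H₆: 75.1 − 1(72.1) = 3.004
  O₂: 361.3 − 4.5(72.1) = 36.84
  N₂: 1359 (inert)
  CO₂: 0 + 3(72.1) = 216.3
  H₂O: 0 + 3(72.1) = 216.3

1360 lbmol/h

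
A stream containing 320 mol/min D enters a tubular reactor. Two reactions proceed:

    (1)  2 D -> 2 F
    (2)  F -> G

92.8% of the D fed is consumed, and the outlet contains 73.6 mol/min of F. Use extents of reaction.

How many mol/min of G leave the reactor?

Conversion of D: D consumed = 2ξ₁ = 0.928 × 320 → ξ₁ = 148.5 mol/min.
F balance: n_F = 0 + 2ξ₁ − 1ξ₂ = 73.6 → ξ₂ = (2·148.5 − 73.6)/1 = 223.4 mol/min.
Outlet amounts (n = n₀ + Σ ν·ξ):
  D: 320 − 2(148.5) = 23.04
  F: 0 + 2(148.5) − 1(223.4) = 73.6
  G: 0 + 1(223.4) = 223.4

223 mol/min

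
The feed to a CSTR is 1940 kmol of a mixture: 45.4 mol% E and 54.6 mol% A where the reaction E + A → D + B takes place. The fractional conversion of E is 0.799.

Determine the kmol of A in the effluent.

E reacted = 0.799 × 880.8 = 703.7 kmol; ν_E = −1, so ξ = 703.7/1 = 703.7 kmol.
Outlet amounts (n = n₀ + ν ξ):
  E: 880.8 − 1(703.7) = 177
  A: 1059 − 1(703.7) = 355.5
  D: 0 + 1(703.7) = 703.7
  B: 0 + 1(703.7) = 703.7

356 kmol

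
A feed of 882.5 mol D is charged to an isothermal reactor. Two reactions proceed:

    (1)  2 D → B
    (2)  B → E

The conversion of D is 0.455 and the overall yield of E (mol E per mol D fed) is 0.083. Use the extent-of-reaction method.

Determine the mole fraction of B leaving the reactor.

0.187

Conversion of D: D consumed = 2ξ₁ = 0.455 × 882.5 → ξ₁ = 200.8 mol.
Yield of E: 1ξ₂ / 882.5 = 0.083 → ξ₂ = 73.25 mol.
Outlet amounts (n = n₀ + Σ ν·ξ):
  D: 882.5 − 2(200.8) = 481
  B: 0 + 1(200.8) − 1(73.25) = 127.5
  E: 0 + 1(73.25) = 73.25
Total out = 681.7 mol; y_B = 127.5 / 681.7 = 0.1871.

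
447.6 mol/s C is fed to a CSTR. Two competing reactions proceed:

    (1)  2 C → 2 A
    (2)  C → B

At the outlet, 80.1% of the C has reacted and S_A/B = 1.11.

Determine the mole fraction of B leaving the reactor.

Conversion of C: C consumed = 0.801 × 447.6 = 358.5 mol/s = 2ξ₁ + 1ξ₂.
Selectivity: 2ξ₁ / (1ξ₂) = 1.11 → ξ₁ = 0.555 ξ₂.
Substitute: (2·0.555 + 1) ξ₂ = 358.5 → ξ₂ = 169.9 mol/s, ξ₁ = 94.3 mol/s.
Outlet amounts (n = n₀ + Σ ν·ξ):
  C: 447.6 − 2(94.3) − 1(169.9) = 89.07
  A: 0 + 2(94.3) = 188.6
  B: 0 + 1(169.9) = 169.9
Total out = 447.6 mol/s; y_B = 169.9 / 447.6 = 0.3796.

0.38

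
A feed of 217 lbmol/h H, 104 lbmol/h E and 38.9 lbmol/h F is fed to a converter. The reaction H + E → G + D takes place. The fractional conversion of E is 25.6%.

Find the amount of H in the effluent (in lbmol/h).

190 lbmol/h

E reacted = 0.256 × 104 = 26.62 lbmol/h; ν_E = −1, so ξ = 26.62/1 = 26.62 lbmol/h.
Outlet amounts (n = n₀ + ν ξ):
  H: 217 − 1(26.62) = 190.4
  E: 104 − 1(26.62) = 77.38
  G: 0 + 1(26.62) = 26.62
  D: 0 + 1(26.62) = 26.62
  F: 38.9 (inert)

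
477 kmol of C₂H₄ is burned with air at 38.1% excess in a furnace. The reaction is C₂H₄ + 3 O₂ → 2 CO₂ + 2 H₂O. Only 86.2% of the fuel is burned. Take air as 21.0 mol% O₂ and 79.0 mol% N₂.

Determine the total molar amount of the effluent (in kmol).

Stoichiometric O₂ = 3 × 477 = 1431 kmol; O₂ fed = 1431 × 1.381 = 1976 kmol.
N₂ fed = 1976 × 79/21 = 7434 kmol.
Fuel reacted = 0.862 × 477 → ξ = 411.2 kmol.
Outlet (n = n₀ + ν ξ):
  C₂H₄: 477 − 1(411.2) = 65.83
  O₂: 1976 − 3(411.2) = 742.7
  N₂: 7434 (inert)
  CO₂: 0 + 2(411.2) = 822.3
  H₂O: 0 + 2(411.2) = 822.3
Total out = 65.83 + 742.7 + 7434 + 822.3 + 822.3 = 9888 kmol.

9890 kmol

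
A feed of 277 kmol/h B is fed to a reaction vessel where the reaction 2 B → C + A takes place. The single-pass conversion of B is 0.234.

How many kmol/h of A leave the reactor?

32.4 kmol/h

B reacted = 0.234 × 277 = 64.82 kmol/h; ν_B = −2, so ξ = 64.82/2 = 32.41 kmol/h.
Outlet amounts (n = n₀ + ν ξ):
  B: 277 − 2(32.41) = 212.2
  C: 0 + 1(32.41) = 32.41
  A: 0 + 1(32.41) = 32.41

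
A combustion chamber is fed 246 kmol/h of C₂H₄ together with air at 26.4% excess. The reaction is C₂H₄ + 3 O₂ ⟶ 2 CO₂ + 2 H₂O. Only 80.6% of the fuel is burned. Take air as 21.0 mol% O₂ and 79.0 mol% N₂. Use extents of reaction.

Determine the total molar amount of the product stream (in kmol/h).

Stoichiometric O₂ = 3 × 246 = 738 kmol/h; O₂ fed = 738 × 1.264 = 932.8 kmol/h.
N₂ fed = 932.8 × 79/21 = 3509 kmol/h.
Fuel reacted = 0.806 × 246 → ξ = 198.3 kmol/h.
Outlet (n = n₀ + ν ξ):
  C₂H₄: 246 − 1(198.3) = 47.72
  O₂: 932.8 − 3(198.3) = 338
  N₂: 3509 (inert)
  CO₂: 0 + 2(198.3) = 396.6
  H₂O: 0 + 2(198.3) = 396.6
Total out = 47.72 + 338 + 3509 + 396.6 + 396.6 = 4688 kmol/h.

4690 kmol/h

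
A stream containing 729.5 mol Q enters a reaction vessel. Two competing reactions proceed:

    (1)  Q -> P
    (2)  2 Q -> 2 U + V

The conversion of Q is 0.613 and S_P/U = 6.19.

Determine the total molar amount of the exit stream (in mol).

Conversion of Q: Q consumed = 0.613 × 729.5 = 447.2 mol = 1ξ₁ + 2ξ₂.
Selectivity: 1ξ₁ / (2ξ₂) = 6.19 → ξ₁ = 12.38 ξ₂.
Substitute: (1·12.38 + 2) ξ₂ = 447.2 → ξ₂ = 31.1 mol, ξ₁ = 385 mol.
Outlet amounts (n = n₀ + Σ ν·ξ):
  Q: 729.5 − 1(385) − 2(31.1) = 282.3
  P: 0 + 1(385) = 385
  U: 0 + 2(31.1) = 62.2
  V: 0 + 1(31.1) = 31.1
Total out = 282.3 + 385 + 62.2 + 31.1 = 760.6 mol.

761 mol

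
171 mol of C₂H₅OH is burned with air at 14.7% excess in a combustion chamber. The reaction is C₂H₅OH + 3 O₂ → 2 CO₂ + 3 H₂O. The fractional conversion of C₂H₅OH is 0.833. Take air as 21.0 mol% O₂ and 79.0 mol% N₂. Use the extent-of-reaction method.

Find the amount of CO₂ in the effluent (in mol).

285 mol

Stoichiometric O₂ = 3 × 171 = 513 mol; O₂ fed = 513 × 1.147 = 588.4 mol.
N₂ fed = 588.4 × 79/21 = 2214 mol.
Fuel reacted = 0.833 × 171 → ξ = 142.4 mol.
Outlet (n = n₀ + ν ξ):
  C₂H₅OH: 171 − 1(142.4) = 28.56
  O₂: 588.4 − 3(142.4) = 161.1
  N₂: 2214 (inert)
  CO₂: 0 + 2(142.4) = 284.9
  H₂O: 0 + 3(142.4) = 427.3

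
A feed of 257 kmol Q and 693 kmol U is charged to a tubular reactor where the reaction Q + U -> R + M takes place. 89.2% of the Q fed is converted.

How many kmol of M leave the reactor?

Q reacted = 0.892 × 257 = 229.2 kmol; ν_Q = −1, so ξ = 229.2/1 = 229.2 kmol.
Outlet amounts (n = n₀ + ν ξ):
  Q: 257 − 1(229.2) = 27.76
  U: 693 − 1(229.2) = 463.8
  R: 0 + 1(229.2) = 229.2
  M: 0 + 1(229.2) = 229.2

229 kmol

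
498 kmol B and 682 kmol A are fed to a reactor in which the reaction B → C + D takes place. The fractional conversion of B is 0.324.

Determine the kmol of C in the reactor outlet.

B reacted = 0.324 × 498 = 161.4 kmol; ν_B = −1, so ξ = 161.4/1 = 161.4 kmol.
Outlet amounts (n = n₀ + ν ξ):
  B: 498 − 1(161.4) = 336.6
  C: 0 + 1(161.4) = 161.4
  D: 0 + 1(161.4) = 161.4
  A: 682 (inert)

161 kmol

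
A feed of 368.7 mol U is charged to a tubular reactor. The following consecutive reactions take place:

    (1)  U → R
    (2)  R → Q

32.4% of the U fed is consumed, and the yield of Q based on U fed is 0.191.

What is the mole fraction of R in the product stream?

Conversion of U: U consumed = 1ξ₁ = 0.324 × 368.7 → ξ₁ = 119.5 mol.
Yield of Q: 1ξ₂ / 368.7 = 0.191 → ξ₂ = 70.42 mol.
Outlet amounts (n = n₀ + Σ ν·ξ):
  U: 368.7 − 1(119.5) = 249.2
  R: 0 + 1(119.5) − 1(70.42) = 49.04
  Q: 0 + 1(70.42) = 70.42
Total out = 368.7 mol; y_R = 49.04 / 368.7 = 0.133.

0.133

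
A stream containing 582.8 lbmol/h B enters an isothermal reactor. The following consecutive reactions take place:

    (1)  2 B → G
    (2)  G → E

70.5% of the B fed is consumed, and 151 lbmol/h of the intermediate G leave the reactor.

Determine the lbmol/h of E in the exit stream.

54.4 lbmol/h

Conversion of B: B consumed = 2ξ₁ = 0.705 × 582.8 → ξ₁ = 205.4 lbmol/h.
G balance: n_G = 0 + 1ξ₁ − 1ξ₂ = 151 → ξ₂ = (1·205.4 − 151)/1 = 54.44 lbmol/h.
Outlet amounts (n = n₀ + Σ ν·ξ):
  B: 582.8 − 2(205.4) = 171.9
  G: 0 + 1(205.4) − 1(54.44) = 151
  E: 0 + 1(54.44) = 54.44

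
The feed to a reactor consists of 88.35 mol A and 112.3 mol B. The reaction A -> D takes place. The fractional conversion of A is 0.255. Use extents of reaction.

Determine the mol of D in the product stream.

22.5 mol

A reacted = 0.255 × 88.35 = 22.53 mol; ν_A = −1, so ξ = 22.53/1 = 22.53 mol.
Outlet amounts (n = n₀ + ν ξ):
  A: 88.35 − 1(22.53) = 65.82
  D: 0 + 1(22.53) = 22.53
  B: 112.3 (inert)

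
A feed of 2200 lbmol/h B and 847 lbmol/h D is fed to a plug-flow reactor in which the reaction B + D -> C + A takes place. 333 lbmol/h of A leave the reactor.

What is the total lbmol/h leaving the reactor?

For A: n = n₀ + 1ξ → 333 = 0 + 1ξ, giving ξ = 333 lbmol/h.
Outlet amounts (n = n₀ + ν ξ):
  B: 2200 − 1(333) = 1867
  D: 847 − 1(333) = 514
  C: 0 + 1(333) = 333
  A: 0 + 1(333) = 333
Total out = 1867 + 514 + 333 + 333 = 3047 lbmol/h.

3050 lbmol/h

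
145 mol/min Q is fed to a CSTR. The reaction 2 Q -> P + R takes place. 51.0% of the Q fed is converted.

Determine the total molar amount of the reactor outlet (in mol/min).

Q reacted = 0.51 × 145 = 73.95 mol/min; ν_Q = −2, so ξ = 73.95/2 = 36.98 mol/min.
Outlet amounts (n = n₀ + ν ξ):
  Q: 145 − 2(36.98) = 71.05
  P: 0 + 1(36.98) = 36.98
  R: 0 + 1(36.98) = 36.98
Total out = 71.05 + 36.98 + 36.98 = 145 mol/min.

145 mol/min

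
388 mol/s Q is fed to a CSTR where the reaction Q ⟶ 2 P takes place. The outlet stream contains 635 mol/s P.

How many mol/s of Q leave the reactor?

70.5 mol/s

For P: n = n₀ + 2ξ → 635 = 0 + 2ξ, giving ξ = 317.5 mol/s.
Outlet amounts (n = n₀ + ν ξ):
  Q: 388 − 1(317.5) = 70.5
  P: 0 + 2(317.5) = 635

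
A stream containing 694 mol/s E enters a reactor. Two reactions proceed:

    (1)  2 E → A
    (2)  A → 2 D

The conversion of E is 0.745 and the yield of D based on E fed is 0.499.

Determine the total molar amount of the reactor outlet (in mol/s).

609 mol/s

Conversion of E: E consumed = 2ξ₁ = 0.745 × 694 → ξ₁ = 258.5 mol/s.
Yield of D: 2ξ₂ / 694 = 0.499 → ξ₂ = 173.2 mol/s.
Outlet amounts (n = n₀ + Σ ν·ξ):
  E: 694 − 2(258.5) = 177
  A: 0 + 1(258.5) − 1(173.2) = 85.36
  D: 0 + 2(173.2) = 346.3
Total out = 177 + 85.36 + 346.3 = 608.6 mol/s.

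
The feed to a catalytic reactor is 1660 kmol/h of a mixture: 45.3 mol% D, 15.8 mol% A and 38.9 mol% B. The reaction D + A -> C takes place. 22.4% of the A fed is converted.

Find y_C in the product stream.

0.0367

A reacted = 0.224 × 262.3 = 58.75 kmol/h; ν_A = −1, so ξ = 58.75/1 = 58.75 kmol/h.
Outlet amounts (n = n₀ + ν ξ):
  D: 752 − 1(58.75) = 693.2
  A: 262.3 − 1(58.75) = 203.5
  C: 0 + 1(58.75) = 58.75
  B: 645.7 (inert)
Total out = 1601 kmol/h; y_C = 58.75 / 1601 = 0.03669.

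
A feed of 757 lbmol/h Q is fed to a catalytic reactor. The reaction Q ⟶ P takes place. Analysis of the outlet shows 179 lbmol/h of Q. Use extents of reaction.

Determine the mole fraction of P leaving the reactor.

For Q: n = n₀ − 1ξ → 179 = 757 − 1ξ, giving ξ = 578 lbmol/h.
Outlet amounts (n = n₀ + ν ξ):
  Q: 757 − 1(578) = 179
  P: 0 + 1(578) = 578
Total out = 757 lbmol/h; y_P = 578 / 757 = 0.7635.

0.764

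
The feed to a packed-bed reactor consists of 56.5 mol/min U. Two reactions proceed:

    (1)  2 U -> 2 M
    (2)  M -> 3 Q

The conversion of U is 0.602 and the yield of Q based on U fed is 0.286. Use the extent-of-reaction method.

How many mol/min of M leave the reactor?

28.6 mol/min

Conversion of U: U consumed = 2ξ₁ = 0.602 × 56.5 → ξ₁ = 17.01 mol/min.
Yield of Q: 3ξ₂ / 56.5 = 0.286 → ξ₂ = 5.386 mol/min.
Outlet amounts (n = n₀ + Σ ν·ξ):
  U: 56.5 − 2(17.01) = 22.49
  M: 0 + 2(17.01) − 1(5.386) = 28.63
  Q: 0 + 3(5.386) = 16.16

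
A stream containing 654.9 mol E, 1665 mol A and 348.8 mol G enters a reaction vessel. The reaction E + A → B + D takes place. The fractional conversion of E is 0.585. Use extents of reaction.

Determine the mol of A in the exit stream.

1280 mol

E reacted = 0.585 × 654.9 = 383.1 mol; ν_E = −1, so ξ = 383.1/1 = 383.1 mol.
Outlet amounts (n = n₀ + ν ξ):
  E: 654.9 − 1(383.1) = 271.8
  A: 1665 − 1(383.1) = 1282
  B: 0 + 1(383.1) = 383.1
  D: 0 + 1(383.1) = 383.1
  G: 348.8 (inert)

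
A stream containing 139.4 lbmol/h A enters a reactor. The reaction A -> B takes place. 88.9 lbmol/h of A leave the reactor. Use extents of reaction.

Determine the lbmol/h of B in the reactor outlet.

For A: n = n₀ − 1ξ → 88.9 = 139.4 − 1ξ, giving ξ = 50.5 lbmol/h.
Outlet amounts (n = n₀ + ν ξ):
  A: 139.4 − 1(50.5) = 88.9
  B: 0 + 1(50.5) = 50.5

50.5 lbmol/h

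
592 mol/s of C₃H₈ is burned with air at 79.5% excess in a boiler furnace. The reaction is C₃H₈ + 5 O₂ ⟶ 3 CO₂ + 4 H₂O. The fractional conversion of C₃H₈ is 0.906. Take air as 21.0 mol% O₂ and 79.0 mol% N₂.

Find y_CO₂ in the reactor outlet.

0.0609

Stoichiometric O₂ = 5 × 592 = 2960 mol/s; O₂ fed = 2960 × 1.795 = 5313 mol/s.
N₂ fed = 5313 × 79/21 = 19990 mol/s.
Fuel reacted = 0.906 × 592 → ξ = 536.4 mol/s.
Outlet (n = n₀ + ν ξ):
  C₃H₈: 592 − 1(536.4) = 55.65
  O₂: 5313 − 5(536.4) = 2631
  N₂: 19990 (inert)
  CO₂: 0 + 3(536.4) = 1609
  H₂O: 0 + 4(536.4) = 2145
Total out = 26430 mol/s; y_CO₂ = 1609 / 26430 = 0.06088.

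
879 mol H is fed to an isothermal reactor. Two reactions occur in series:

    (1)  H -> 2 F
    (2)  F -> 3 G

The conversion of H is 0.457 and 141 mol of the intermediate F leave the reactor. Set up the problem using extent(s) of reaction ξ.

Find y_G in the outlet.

0.763

Conversion of H: H consumed = 1ξ₁ = 0.457 × 879 → ξ₁ = 401.7 mol.
F balance: n_F = 0 + 2ξ₁ − 1ξ₂ = 141 → ξ₂ = (2·401.7 − 141)/1 = 662.4 mol.
Outlet amounts (n = n₀ + Σ ν·ξ):
  H: 879 − 1(401.7) = 477.3
  F: 0 + 2(401.7) − 1(662.4) = 141
  G: 0 + 3(662.4) = 1987
Total out = 2606 mol; y_G = 1987 / 2606 = 0.7627.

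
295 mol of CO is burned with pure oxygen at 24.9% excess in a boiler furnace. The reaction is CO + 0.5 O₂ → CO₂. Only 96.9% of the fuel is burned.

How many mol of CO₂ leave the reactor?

286 mol

Stoichiometric O₂ = 0.5 × 295 = 147.5 mol; O₂ fed = 147.5 × 1.249 = 184.2 mol.
Fuel reacted = 0.969 × 295 → ξ = 285.9 mol.
Outlet (n = n₀ + ν ξ):
  CO: 295 − 1(285.9) = 9.145
  O₂: 184.2 − 0.5(285.9) = 41.3
  CO₂: 0 + 1(285.9) = 285.9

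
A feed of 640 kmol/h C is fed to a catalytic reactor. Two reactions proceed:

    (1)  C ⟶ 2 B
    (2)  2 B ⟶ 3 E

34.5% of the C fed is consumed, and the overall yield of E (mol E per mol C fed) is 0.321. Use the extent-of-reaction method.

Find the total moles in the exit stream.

929 kmol/h

Conversion of C: C consumed = 1ξ₁ = 0.345 × 640 → ξ₁ = 220.8 kmol/h.
Yield of E: 3ξ₂ / 640 = 0.321 → ξ₂ = 68.48 kmol/h.
Outlet amounts (n = n₀ + Σ ν·ξ):
  C: 640 − 1(220.8) = 419.2
  B: 0 + 2(220.8) − 2(68.48) = 304.6
  E: 0 + 3(68.48) = 205.4
Total out = 419.2 + 304.6 + 205.4 = 929.3 kmol/h.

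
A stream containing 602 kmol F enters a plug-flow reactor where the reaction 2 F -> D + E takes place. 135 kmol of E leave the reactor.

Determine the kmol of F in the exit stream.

332 kmol

For E: n = n₀ + 1ξ → 135 = 0 + 1ξ, giving ξ = 135 kmol.
Outlet amounts (n = n₀ + ν ξ):
  F: 602 − 2(135) = 332
  D: 0 + 1(135) = 135
  E: 0 + 1(135) = 135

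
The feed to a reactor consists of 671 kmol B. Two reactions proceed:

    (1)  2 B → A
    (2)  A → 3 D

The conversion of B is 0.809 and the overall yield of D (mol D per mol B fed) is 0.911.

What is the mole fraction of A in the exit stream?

0.0838

Conversion of B: B consumed = 2ξ₁ = 0.809 × 671 → ξ₁ = 271.4 kmol.
Yield of D: 3ξ₂ / 671 = 0.911 → ξ₂ = 203.8 kmol.
Outlet amounts (n = n₀ + Σ ν·ξ):
  B: 671 − 2(271.4) = 128.2
  A: 0 + 1(271.4) − 1(203.8) = 67.66
  D: 0 + 3(203.8) = 611.3
Total out = 807.1 kmol; y_A = 67.66 / 807.1 = 0.08383.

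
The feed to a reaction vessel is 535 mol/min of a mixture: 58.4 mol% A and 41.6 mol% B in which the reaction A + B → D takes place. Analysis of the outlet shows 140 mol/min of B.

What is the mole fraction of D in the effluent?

For B: n = n₀ − 1ξ → 140 = 222.6 − 1ξ, giving ξ = 82.56 mol/min.
Outlet amounts (n = n₀ + ν ξ):
  A: 312.4 − 1(82.56) = 229.9
  B: 222.6 − 1(82.56) = 140
  D: 0 + 1(82.56) = 82.56
Total out = 452.4 mol/min; y_D = 82.56 / 452.4 = 0.1825.

0.182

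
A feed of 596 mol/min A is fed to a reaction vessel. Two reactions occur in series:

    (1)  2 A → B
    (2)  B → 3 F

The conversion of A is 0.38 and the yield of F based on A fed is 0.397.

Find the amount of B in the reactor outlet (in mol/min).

34.4 mol/min

Conversion of A: A consumed = 2ξ₁ = 0.38 × 596 → ξ₁ = 113.2 mol/min.
Yield of F: 3ξ₂ / 596 = 0.397 → ξ₂ = 78.87 mol/min.
Outlet amounts (n = n₀ + Σ ν·ξ):
  A: 596 − 2(113.2) = 369.5
  B: 0 + 1(113.2) − 1(78.87) = 34.37
  F: 0 + 3(78.87) = 236.6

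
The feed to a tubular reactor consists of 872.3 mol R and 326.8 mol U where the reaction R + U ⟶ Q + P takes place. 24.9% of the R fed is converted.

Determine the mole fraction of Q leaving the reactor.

R reacted = 0.249 × 872.3 = 217.2 mol; ν_R = −1, so ξ = 217.2/1 = 217.2 mol.
Outlet amounts (n = n₀ + ν ξ):
  R: 872.3 − 1(217.2) = 655.1
  U: 326.8 − 1(217.2) = 109.6
  Q: 0 + 1(217.2) = 217.2
  P: 0 + 1(217.2) = 217.2
Total out = 1199 mol; y_Q = 217.2 / 1199 = 0.1811.

0.181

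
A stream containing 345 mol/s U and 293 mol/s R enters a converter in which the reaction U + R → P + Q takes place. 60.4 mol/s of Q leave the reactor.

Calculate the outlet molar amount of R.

For Q: n = n₀ + 1ξ → 60.4 = 0 + 1ξ, giving ξ = 60.4 mol/s.
Outlet amounts (n = n₀ + ν ξ):
  U: 345 − 1(60.4) = 284.6
  R: 293 − 1(60.4) = 232.6
  P: 0 + 1(60.4) = 60.4
  Q: 0 + 1(60.4) = 60.4

233 mol/s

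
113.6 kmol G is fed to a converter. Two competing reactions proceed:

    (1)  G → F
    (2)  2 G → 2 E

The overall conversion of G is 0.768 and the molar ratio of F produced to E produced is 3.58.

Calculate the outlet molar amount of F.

68.2 kmol

Conversion of G: G consumed = 0.768 × 113.6 = 87.24 kmol = 1ξ₁ + 2ξ₂.
Selectivity: 1ξ₁ / (2ξ₂) = 3.58 → ξ₁ = 7.16 ξ₂.
Substitute: (1·7.16 + 2) ξ₂ = 87.24 → ξ₂ = 9.525 kmol, ξ₁ = 68.2 kmol.
Outlet amounts (n = n₀ + Σ ν·ξ):
  G: 113.6 − 1(68.2) − 2(9.525) = 26.36
  F: 0 + 1(68.2) = 68.2
  E: 0 + 2(9.525) = 19.05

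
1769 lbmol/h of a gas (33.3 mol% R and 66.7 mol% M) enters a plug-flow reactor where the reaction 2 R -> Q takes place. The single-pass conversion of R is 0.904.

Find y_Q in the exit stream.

R reacted = 0.904 × 589.1 = 532.5 lbmol/h; ν_R = −2, so ξ = 532.5/2 = 266.3 lbmol/h.
Outlet amounts (n = n₀ + ν ξ):
  R: 589.1 − 2(266.3) = 56.55
  Q: 0 + 1(266.3) = 266.3
  M: 1180 (inert)
Total out = 1503 lbmol/h; y_Q = 266.3 / 1503 = 0.1772.

0.177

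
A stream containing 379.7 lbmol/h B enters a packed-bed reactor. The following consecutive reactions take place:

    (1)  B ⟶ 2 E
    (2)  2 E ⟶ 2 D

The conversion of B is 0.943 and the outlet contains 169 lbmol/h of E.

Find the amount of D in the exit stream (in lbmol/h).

Conversion of B: B consumed = 1ξ₁ = 0.943 × 379.7 → ξ₁ = 358.1 lbmol/h.
E balance: n_E = 0 + 2ξ₁ − 2ξ₂ = 169 → ξ₂ = (2·358.1 − 169)/2 = 273.6 lbmol/h.
Outlet amounts (n = n₀ + Σ ν·ξ):
  B: 379.7 − 1(358.1) = 21.64
  E: 0 + 2(358.1) − 2(273.6) = 169
  D: 0 + 2(273.6) = 547.1

547 lbmol/h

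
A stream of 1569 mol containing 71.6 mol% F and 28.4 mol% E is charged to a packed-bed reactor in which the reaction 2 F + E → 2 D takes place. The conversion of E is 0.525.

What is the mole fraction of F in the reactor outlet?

0.491

E reacted = 0.525 × 445.6 = 233.9 mol; ν_E = −1, so ξ = 233.9/1 = 233.9 mol.
Outlet amounts (n = n₀ + ν ξ):
  F: 1123 − 2(233.9) = 655.5
  E: 445.6 − 1(233.9) = 211.7
  D: 0 + 2(233.9) = 467.9
Total out = 1335 mol; y_F = 655.5 / 1335 = 0.491.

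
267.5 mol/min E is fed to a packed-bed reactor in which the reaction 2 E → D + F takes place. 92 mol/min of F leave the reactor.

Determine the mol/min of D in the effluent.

92 mol/min

For F: n = n₀ + 1ξ → 92 = 0 + 1ξ, giving ξ = 92 mol/min.
Outlet amounts (n = n₀ + ν ξ):
  E: 267.5 − 2(92) = 83.5
  D: 0 + 1(92) = 92
  F: 0 + 1(92) = 92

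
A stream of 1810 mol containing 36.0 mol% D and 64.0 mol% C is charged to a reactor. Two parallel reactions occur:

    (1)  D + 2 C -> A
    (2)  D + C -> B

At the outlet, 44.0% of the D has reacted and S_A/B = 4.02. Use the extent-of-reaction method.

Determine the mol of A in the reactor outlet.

230 mol

Conversion of D: D consumed = 0.44 × 651.6 = 286.7 mol = 1ξ₁ + 1ξ₂.
Selectivity: 1ξ₁ / (1ξ₂) = 4.02 → ξ₁ = 4.02 ξ₂.
Substitute: (1·4.02 + 1) ξ₂ = 286.7 → ξ₂ = 57.11 mol, ξ₁ = 229.6 mol.
Outlet amounts (n = n₀ + Σ ν·ξ):
  D: 651.6 − 1(229.6) − 1(57.11) = 364.9
  C: 1158 − 2(229.6) − 1(57.11) = 642.1
  A: 0 + 1(229.6) = 229.6
  B: 0 + 1(57.11) = 57.11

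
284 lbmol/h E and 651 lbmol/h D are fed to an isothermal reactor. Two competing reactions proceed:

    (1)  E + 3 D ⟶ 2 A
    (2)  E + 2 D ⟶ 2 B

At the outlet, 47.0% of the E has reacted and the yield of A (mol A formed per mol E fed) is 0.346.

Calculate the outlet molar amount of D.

Yield of A: 2ξ₁ / 284 = 0.346 → ξ₁ = 49.13 lbmol/h.
Conversion of E: 1ξ₁ + 1ξ₂ = 0.47 × 284 = 133.5 → ξ₂ = 84.35 lbmol/h.
Outlet amounts (n = n₀ + Σ ν·ξ):
  E: 284 − 1(49.13) − 1(84.35) = 150.5
  D: 651 − 3(49.13) − 2(84.35) = 334.9
  A: 0 + 2(49.13) = 98.26
  B: 0 + 2(84.35) = 168.7

335 lbmol/h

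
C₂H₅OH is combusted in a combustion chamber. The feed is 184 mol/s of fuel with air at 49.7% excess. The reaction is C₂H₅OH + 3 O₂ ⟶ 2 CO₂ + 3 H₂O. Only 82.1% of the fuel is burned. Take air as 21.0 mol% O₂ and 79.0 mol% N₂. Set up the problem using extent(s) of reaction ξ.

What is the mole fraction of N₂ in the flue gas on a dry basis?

0.814

Stoichiometric O₂ = 3 × 184 = 552 mol/s; O₂ fed = 552 × 1.497 = 826.3 mol/s.
N₂ fed = 826.3 × 79/21 = 3109 mol/s.
Fuel reacted = 0.821 × 184 → ξ = 151.1 mol/s.
Outlet (n = n₀ + ν ξ):
  C₂H₅OH: 184 − 1(151.1) = 32.94
  O₂: 826.3 − 3(151.1) = 373.2
  N₂: 3109 (inert)
  CO₂: 0 + 2(151.1) = 302.1
  H₂O: 0 + 3(151.1) = 453.2
Dry total = 3817 mol/s; y_N₂ (dry) = 3109 / 3817 = 0.8144.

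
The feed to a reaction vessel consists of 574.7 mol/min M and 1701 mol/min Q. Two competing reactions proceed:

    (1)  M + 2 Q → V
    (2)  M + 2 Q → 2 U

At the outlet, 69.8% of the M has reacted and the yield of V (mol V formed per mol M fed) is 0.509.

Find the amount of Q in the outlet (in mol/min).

Yield of V: 1ξ₁ / 574.7 = 0.509 → ξ₁ = 292.5 mol/min.
Conversion of M: 1ξ₁ + 1ξ₂ = 0.698 × 574.7 = 401.1 → ξ₂ = 108.6 mol/min.
Outlet amounts (n = n₀ + Σ ν·ξ):
  M: 574.7 − 1(292.5) − 1(108.6) = 173.6
  Q: 1701 − 2(292.5) − 2(108.6) = 898.7
  V: 0 + 1(292.5) = 292.5
  U: 0 + 2(108.6) = 217.2

899 mol/min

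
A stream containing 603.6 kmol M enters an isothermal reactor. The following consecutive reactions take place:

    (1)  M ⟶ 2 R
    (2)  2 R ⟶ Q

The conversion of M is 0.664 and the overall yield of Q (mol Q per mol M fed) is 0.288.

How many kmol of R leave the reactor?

Conversion of M: M consumed = 1ξ₁ = 0.664 × 603.6 → ξ₁ = 400.8 kmol.
Yield of Q: 1ξ₂ / 603.6 = 0.288 → ξ₂ = 173.8 kmol.
Outlet amounts (n = n₀ + Σ ν·ξ):
  M: 603.6 − 1(400.8) = 202.8
  R: 0 + 2(400.8) − 2(173.8) = 453.9
  Q: 0 + 1(173.8) = 173.8

454 kmol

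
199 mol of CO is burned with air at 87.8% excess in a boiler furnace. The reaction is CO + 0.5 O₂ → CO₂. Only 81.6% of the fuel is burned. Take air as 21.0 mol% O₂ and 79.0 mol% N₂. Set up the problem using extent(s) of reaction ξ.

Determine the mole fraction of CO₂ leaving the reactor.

Stoichiometric O₂ = 0.5 × 199 = 99.5 mol; O₂ fed = 99.5 × 1.878 = 186.9 mol.
N₂ fed = 186.9 × 79/21 = 703 mol.
Fuel reacted = 0.816 × 199 → ξ = 162.4 mol.
Outlet (n = n₀ + ν ξ):
  CO: 199 − 1(162.4) = 36.62
  O₂: 186.9 − 0.5(162.4) = 105.7
  N₂: 703 (inert)
  CO₂: 0 + 1(162.4) = 162.4
Total out = 1008 mol; y_CO₂ = 162.4 / 1008 = 0.1612.

0.161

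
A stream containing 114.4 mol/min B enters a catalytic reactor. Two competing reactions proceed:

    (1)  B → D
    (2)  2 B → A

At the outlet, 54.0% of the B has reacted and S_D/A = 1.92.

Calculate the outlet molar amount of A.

Conversion of B: B consumed = 0.54 × 114.4 = 61.78 mol/min = 1ξ₁ + 2ξ₂.
Selectivity: 1ξ₁ / (1ξ₂) = 1.92 → ξ₁ = 1.92 ξ₂.
Substitute: (1·1.92 + 2) ξ₂ = 61.78 → ξ₂ = 15.76 mol/min, ξ₁ = 30.26 mol/min.
Outlet amounts (n = n₀ + Σ ν·ξ):
  B: 114.4 − 1(30.26) − 2(15.76) = 52.62
  D: 0 + 1(30.26) = 30.26
  A: 0 + 1(15.76) = 15.76

15.8 mol/min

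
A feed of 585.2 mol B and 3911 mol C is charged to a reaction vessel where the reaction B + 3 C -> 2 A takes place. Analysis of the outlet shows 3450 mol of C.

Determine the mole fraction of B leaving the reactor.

For C: n = n₀ − 3ξ → 3450 = 3911 − 3ξ, giving ξ = 153.7 mol.
Outlet amounts (n = n₀ + ν ξ):
  B: 585.2 − 1(153.7) = 431.5
  C: 3911 − 3(153.7) = 3450
  A: 0 + 2(153.7) = 307.3
Total out = 4189 mol; y_B = 431.5 / 4189 = 0.103.

0.103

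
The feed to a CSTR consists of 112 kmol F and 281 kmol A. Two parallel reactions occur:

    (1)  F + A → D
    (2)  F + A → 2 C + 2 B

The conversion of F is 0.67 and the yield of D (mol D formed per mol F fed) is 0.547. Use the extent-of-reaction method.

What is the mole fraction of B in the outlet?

Yield of D: 1ξ₁ / 112 = 0.547 → ξ₁ = 61.26 kmol.
Conversion of F: 1ξ₁ + 1ξ₂ = 0.67 × 112 = 75.04 → ξ₂ = 13.78 kmol.
Outlet amounts (n = n₀ + Σ ν·ξ):
  F: 112 − 1(61.26) − 1(13.78) = 36.96
  A: 281 − 1(61.26) − 1(13.78) = 206
  D: 0 + 1(61.26) = 61.26
  C: 0 + 2(13.78) = 27.55
  B: 0 + 2(13.78) = 27.55
Total out = 359.3 kmol; y_B = 27.55 / 359.3 = 0.07668.

0.0767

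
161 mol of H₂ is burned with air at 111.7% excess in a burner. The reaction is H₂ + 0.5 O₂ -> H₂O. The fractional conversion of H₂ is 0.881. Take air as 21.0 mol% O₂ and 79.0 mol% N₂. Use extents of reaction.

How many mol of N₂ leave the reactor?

Stoichiometric O₂ = 0.5 × 161 = 80.5 mol; O₂ fed = 80.5 × 2.117 = 170.4 mol.
N₂ fed = 170.4 × 79/21 = 641.1 mol.
Fuel reacted = 0.881 × 161 → ξ = 141.8 mol.
Outlet (n = n₀ + ν ξ):
  H₂: 161 − 1(141.8) = 19.16
  O₂: 170.4 − 0.5(141.8) = 99.5
  N₂: 641.1 (inert)
  H₂O: 0 + 1(141.8) = 141.8

641 mol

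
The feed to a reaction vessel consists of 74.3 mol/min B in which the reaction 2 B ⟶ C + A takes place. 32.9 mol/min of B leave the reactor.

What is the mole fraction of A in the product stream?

0.279

For B: n = n₀ − 2ξ → 32.9 = 74.3 − 2ξ, giving ξ = 20.7 mol/min.
Outlet amounts (n = n₀ + ν ξ):
  B: 74.3 − 2(20.7) = 32.9
  C: 0 + 1(20.7) = 20.7
  A: 0 + 1(20.7) = 20.7
Total out = 74.3 mol/min; y_A = 20.7 / 74.3 = 0.2786.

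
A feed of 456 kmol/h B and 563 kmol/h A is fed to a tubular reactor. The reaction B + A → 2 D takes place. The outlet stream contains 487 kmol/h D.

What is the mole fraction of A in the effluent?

0.314

For D: n = n₀ + 2ξ → 487 = 0 + 2ξ, giving ξ = 243.5 kmol/h.
Outlet amounts (n = n₀ + ν ξ):
  B: 456 − 1(243.5) = 212.5
  A: 563 − 1(243.5) = 319.5
  D: 0 + 2(243.5) = 487
Total out = 1019 kmol/h; y_A = 319.5 / 1019 = 0.3135.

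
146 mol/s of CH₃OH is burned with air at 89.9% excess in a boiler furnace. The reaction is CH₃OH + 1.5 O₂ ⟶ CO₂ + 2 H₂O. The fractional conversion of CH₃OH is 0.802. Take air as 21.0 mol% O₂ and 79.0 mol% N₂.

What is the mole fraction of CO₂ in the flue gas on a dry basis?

0.06

Stoichiometric O₂ = 1.5 × 146 = 219 mol/s; O₂ fed = 219 × 1.899 = 415.9 mol/s.
N₂ fed = 415.9 × 79/21 = 1565 mol/s.
Fuel reacted = 0.802 × 146 → ξ = 117.1 mol/s.
Outlet (n = n₀ + ν ξ):
  CH₃OH: 146 − 1(117.1) = 28.91
  O₂: 415.9 − 1.5(117.1) = 240.2
  N₂: 1565 (inert)
  CO₂: 0 + 1(117.1) = 117.1
  H₂O: 0 + 2(117.1) = 234.2
Dry total = 1951 mol/s; y_CO₂ (dry) = 117.1 / 1951 = 0.06002.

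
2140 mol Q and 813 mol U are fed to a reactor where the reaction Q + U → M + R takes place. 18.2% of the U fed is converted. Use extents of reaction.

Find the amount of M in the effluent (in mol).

148 mol

U reacted = 0.182 × 813 = 148 mol; ν_U = −1, so ξ = 148/1 = 148 mol.
Outlet amounts (n = n₀ + ν ξ):
  Q: 2140 − 1(148) = 1992
  U: 813 − 1(148) = 665
  M: 0 + 1(148) = 148
  R: 0 + 1(148) = 148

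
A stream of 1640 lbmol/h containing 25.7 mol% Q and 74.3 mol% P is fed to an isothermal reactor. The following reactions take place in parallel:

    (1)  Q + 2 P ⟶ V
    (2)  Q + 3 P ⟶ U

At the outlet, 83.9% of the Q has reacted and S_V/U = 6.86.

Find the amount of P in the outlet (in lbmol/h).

466 lbmol/h

Conversion of Q: Q consumed = 0.839 × 421.5 = 353.6 lbmol/h = 1ξ₁ + 1ξ₂.
Selectivity: 1ξ₁ / (1ξ₂) = 6.86 → ξ₁ = 6.86 ξ₂.
Substitute: (1·6.86 + 1) ξ₂ = 353.6 → ξ₂ = 44.99 lbmol/h, ξ₁ = 308.6 lbmol/h.
Outlet amounts (n = n₀ + Σ ν·ξ):
  Q: 421.5 − 1(308.6) − 1(44.99) = 67.86
  P: 1219 − 2(308.6) − 3(44.99) = 466.3
  V: 0 + 1(308.6) = 308.6
  U: 0 + 1(44.99) = 44.99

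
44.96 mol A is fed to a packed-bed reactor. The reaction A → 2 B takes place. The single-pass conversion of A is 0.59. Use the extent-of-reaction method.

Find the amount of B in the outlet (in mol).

53.1 mol

A reacted = 0.59 × 44.96 = 26.53 mol; ν_A = −1, so ξ = 26.53/1 = 26.53 mol.
Outlet amounts (n = n₀ + ν ξ):
  A: 44.96 − 1(26.53) = 18.43
  B: 0 + 2(26.53) = 53.05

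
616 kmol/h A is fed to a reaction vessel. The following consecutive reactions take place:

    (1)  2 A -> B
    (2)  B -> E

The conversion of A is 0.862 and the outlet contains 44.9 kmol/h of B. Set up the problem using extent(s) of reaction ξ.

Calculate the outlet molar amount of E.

221 kmol/h

Conversion of A: A consumed = 2ξ₁ = 0.862 × 616 → ξ₁ = 265.5 kmol/h.
B balance: n_B = 0 + 1ξ₁ − 1ξ₂ = 44.9 → ξ₂ = (1·265.5 − 44.9)/1 = 220.6 kmol/h.
Outlet amounts (n = n₀ + Σ ν·ξ):
  A: 616 − 2(265.5) = 85.01
  B: 0 + 1(265.5) − 1(220.6) = 44.9
  E: 0 + 1(220.6) = 220.6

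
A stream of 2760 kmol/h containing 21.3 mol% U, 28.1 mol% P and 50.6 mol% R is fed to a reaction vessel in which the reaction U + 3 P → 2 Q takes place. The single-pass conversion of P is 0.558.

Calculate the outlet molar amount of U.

444 kmol/h

P reacted = 0.558 × 775.6 = 432.8 kmol/h; ν_P = −3, so ξ = 432.8/3 = 144.3 kmol/h.
Outlet amounts (n = n₀ + ν ξ):
  U: 587.9 − 1(144.3) = 443.6
  P: 775.6 − 3(144.3) = 342.8
  Q: 0 + 2(144.3) = 288.5
  R: 1397 (inert)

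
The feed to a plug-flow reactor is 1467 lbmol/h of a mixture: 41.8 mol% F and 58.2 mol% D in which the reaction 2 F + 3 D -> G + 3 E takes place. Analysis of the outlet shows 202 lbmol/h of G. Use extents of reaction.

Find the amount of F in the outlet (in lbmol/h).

209 lbmol/h

For G: n = n₀ + 1ξ → 202 = 0 + 1ξ, giving ξ = 202 lbmol/h.
Outlet amounts (n = n₀ + ν ξ):
  F: 613.2 − 2(202) = 209.2
  D: 853.8 − 3(202) = 247.8
  G: 0 + 1(202) = 202
  E: 0 + 3(202) = 606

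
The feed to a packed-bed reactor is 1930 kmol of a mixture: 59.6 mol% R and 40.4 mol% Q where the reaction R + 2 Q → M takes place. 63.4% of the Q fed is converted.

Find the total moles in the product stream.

Q reacted = 0.634 × 779.7 = 494.3 kmol; ν_Q = −2, so ξ = 494.3/2 = 247.2 kmol.
Outlet amounts (n = n₀ + ν ξ):
  R: 1150 − 1(247.2) = 903.1
  Q: 779.7 − 2(247.2) = 285.4
  M: 0 + 1(247.2) = 247.2
Total out = 903.1 + 285.4 + 247.2 = 1436 kmol.

1440 kmol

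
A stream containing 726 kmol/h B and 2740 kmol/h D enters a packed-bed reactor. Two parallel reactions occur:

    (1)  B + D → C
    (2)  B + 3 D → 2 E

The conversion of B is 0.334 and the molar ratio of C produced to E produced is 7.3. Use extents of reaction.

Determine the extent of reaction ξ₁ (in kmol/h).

ξ₁ = 227 kmol/h

Conversion of B: B consumed = 0.334 × 726 = 242.5 kmol/h = 1ξ₁ + 1ξ₂.
Selectivity: 1ξ₁ / (2ξ₂) = 7.3 → ξ₁ = 14.6 ξ₂.
Substitute: (1·14.6 + 1) ξ₂ = 242.5 → ξ₂ = 15.54 kmol/h, ξ₁ = 226.9 kmol/h.
Outlet amounts (n = n₀ + Σ ν·ξ):
  B: 726 − 1(226.9) − 1(15.54) = 483.5
  D: 2740 − 1(226.9) − 3(15.54) = 2466
  C: 0 + 1(226.9) = 226.9
  E: 0 + 2(15.54) = 31.09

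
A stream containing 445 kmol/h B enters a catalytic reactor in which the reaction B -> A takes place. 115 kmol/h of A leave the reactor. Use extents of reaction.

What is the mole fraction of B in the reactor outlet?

For A: n = n₀ + 1ξ → 115 = 0 + 1ξ, giving ξ = 115 kmol/h.
Outlet amounts (n = n₀ + ν ξ):
  B: 445 − 1(115) = 330
  A: 0 + 1(115) = 115
Total out = 445 kmol/h; y_B = 330 / 445 = 0.7416.

0.742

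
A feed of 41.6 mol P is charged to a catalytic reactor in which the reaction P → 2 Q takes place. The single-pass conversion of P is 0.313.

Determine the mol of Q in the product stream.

26 mol

P reacted = 0.313 × 41.6 = 13.02 mol; ν_P = −1, so ξ = 13.02/1 = 13.02 mol.
Outlet amounts (n = n₀ + ν ξ):
  P: 41.6 − 1(13.02) = 28.58
  Q: 0 + 2(13.02) = 26.04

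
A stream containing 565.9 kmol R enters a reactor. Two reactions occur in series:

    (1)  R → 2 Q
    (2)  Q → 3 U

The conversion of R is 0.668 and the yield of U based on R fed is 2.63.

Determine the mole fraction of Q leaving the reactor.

Conversion of R: R consumed = 1ξ₁ = 0.668 × 565.9 → ξ₁ = 378 kmol.
Yield of U: 3ξ₂ / 565.9 = 2.63 → ξ₂ = 496.1 kmol.
Outlet amounts (n = n₀ + Σ ν·ξ):
  R: 565.9 − 1(378) = 187.9
  Q: 0 + 2(378) − 1(496.1) = 259.9
  U: 0 + 3(496.1) = 1488
Total out = 1936 kmol; y_Q = 259.9 / 1936 = 0.1343.

0.134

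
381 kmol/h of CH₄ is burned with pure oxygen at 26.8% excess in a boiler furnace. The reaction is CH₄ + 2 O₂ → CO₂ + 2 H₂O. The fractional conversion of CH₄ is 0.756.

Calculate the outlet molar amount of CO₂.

288 kmol/h

Stoichiometric O₂ = 2 × 381 = 762 kmol/h; O₂ fed = 762 × 1.268 = 966.2 kmol/h.
Fuel reacted = 0.756 × 381 → ξ = 288 kmol/h.
Outlet (n = n₀ + ν ξ):
  CH₄: 381 − 1(288) = 92.96
  O₂: 966.2 − 2(288) = 390.1
  CO₂: 0 + 1(288) = 288
  H₂O: 0 + 2(288) = 576.1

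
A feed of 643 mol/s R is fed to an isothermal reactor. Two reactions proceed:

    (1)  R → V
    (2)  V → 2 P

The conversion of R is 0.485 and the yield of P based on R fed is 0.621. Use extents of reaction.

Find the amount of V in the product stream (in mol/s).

Conversion of R: R consumed = 1ξ₁ = 0.485 × 643 → ξ₁ = 311.9 mol/s.
Yield of P: 2ξ₂ / 643 = 0.621 → ξ₂ = 199.7 mol/s.
Outlet amounts (n = n₀ + Σ ν·ξ):
  R: 643 − 1(311.9) = 331.1
  V: 0 + 1(311.9) − 1(199.7) = 112.2
  P: 0 + 2(199.7) = 399.3

112 mol/s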